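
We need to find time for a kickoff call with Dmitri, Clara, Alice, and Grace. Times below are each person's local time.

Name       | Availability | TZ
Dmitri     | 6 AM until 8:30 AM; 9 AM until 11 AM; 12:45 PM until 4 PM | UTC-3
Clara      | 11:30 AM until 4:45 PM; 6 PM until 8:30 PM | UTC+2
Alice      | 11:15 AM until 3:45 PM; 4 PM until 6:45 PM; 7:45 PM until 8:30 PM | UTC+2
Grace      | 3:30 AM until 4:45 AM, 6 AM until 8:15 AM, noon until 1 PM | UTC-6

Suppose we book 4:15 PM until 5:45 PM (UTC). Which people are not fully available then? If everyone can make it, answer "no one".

Alice, Grace

Dmitri in UTC: 09:00-11:30, 12:00-14:00, 15:45-19:00 (add 3h to convert from UTC-3).
Clara in UTC: 09:30-14:45, 16:00-18:30 (subtract 2h to convert from UTC+2).
Alice in UTC: 09:15-13:45, 14:00-16:45, 17:45-18:30 (subtract 2h to convert from UTC+2).
Grace in UTC: 09:30-10:45, 12:00-14:15, 18:00-19:00 (add 6h to convert from UTC-6).
Dmitri: free for 16:15-17:45. Clara: free for 16:15-17:45. Alice: not fully free for 16:15-17:45. Grace: not fully free for 16:15-17:45.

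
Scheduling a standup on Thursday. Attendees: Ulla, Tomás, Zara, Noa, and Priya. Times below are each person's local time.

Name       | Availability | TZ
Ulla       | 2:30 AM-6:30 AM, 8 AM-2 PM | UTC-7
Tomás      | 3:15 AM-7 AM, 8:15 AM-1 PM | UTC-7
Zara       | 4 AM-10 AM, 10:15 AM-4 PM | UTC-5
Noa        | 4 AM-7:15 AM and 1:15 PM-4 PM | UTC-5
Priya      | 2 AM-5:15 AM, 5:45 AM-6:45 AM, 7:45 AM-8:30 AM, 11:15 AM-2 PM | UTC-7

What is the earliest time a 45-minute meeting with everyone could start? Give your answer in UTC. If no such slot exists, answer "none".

Ulla in UTC: 09:30-13:30, 15:00-21:00 (add 7h to convert from UTC-7).
Tomás in UTC: 10:15-14:00, 15:15-20:00 (add 7h to convert from UTC-7).
Zara in UTC: 09:00-15:00, 15:15-21:00 (add 5h to convert from UTC-5).
Noa in UTC: 09:00-12:15, 18:15-21:00 (add 5h to convert from UTC-5).
Priya in UTC: 09:00-12:15, 12:45-13:45, 14:45-15:30, 18:15-21:00 (add 7h to convert from UTC-7).
Ulla ∩ Tomás: 10:15-13:30, 15:15-20:00.
Ulla ∩ Tomás ∩ Zara: 10:15-13:30, 15:15-20:00.
Ulla ∩ Tomás ∩ Zara ∩ Noa: 10:15-12:15, 18:15-20:00.
Ulla ∩ Tomás ∩ Zara ∩ Noa ∩ Priya: 10:15-12:15, 18:15-20:00.
The first common window of at least 45 minutes is 10:15-12:15, so the earliest start is 10:15.

10:15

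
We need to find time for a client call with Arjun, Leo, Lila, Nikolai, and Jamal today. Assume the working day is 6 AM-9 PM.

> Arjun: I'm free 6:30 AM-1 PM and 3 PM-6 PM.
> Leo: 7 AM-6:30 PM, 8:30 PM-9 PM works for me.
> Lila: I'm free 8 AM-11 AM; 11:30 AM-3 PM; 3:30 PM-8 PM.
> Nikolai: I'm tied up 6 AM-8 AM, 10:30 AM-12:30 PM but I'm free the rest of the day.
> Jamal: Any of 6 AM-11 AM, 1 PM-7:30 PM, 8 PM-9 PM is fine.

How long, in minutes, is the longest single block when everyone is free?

150

Arjun free: 06:30-13:00, 15:00-18:00.
Leo free: 07:00-18:30, 20:30-21:00.
Lila free: 08:00-11:00, 11:30-15:00, 15:30-20:00.
Nikolai free: 08:00-10:30, 12:30-21:00 (invert busy blocks within the working day).
Jamal free: 06:00-11:00, 13:00-19:30, 20:00-21:00.
Arjun ∩ Leo: 07:00-13:00, 15:00-18:00.
Arjun ∩ Leo ∩ Lila: 08:00-11:00, 11:30-13:00, 15:30-18:00.
Arjun ∩ Leo ∩ Lila ∩ Nikolai: 08:00-10:30, 12:30-13:00, 15:30-18:00.
Arjun ∩ Leo ∩ Lila ∩ Nikolai ∩ Jamal: 08:00-10:30, 15:30-18:00.
The longest is 08:00-10:30 at 150 minutes.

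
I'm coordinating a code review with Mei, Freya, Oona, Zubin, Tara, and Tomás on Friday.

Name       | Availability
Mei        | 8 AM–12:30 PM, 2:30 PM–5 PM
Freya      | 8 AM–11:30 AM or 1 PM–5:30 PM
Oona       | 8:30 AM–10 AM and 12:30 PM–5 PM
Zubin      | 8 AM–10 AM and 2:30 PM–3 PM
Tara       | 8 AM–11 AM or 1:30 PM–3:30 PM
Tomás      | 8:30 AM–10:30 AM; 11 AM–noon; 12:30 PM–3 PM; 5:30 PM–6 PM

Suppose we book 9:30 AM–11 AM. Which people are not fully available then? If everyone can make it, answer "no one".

Mei: free for 09:30-11:00. Freya: free for 09:30-11:00. Oona: not fully free for 09:30-11:00. Zubin: not fully free for 09:30-11:00. Tara: free for 09:30-11:00. Tomás: not fully free for 09:30-11:00.

Oona, Tomás, Zubin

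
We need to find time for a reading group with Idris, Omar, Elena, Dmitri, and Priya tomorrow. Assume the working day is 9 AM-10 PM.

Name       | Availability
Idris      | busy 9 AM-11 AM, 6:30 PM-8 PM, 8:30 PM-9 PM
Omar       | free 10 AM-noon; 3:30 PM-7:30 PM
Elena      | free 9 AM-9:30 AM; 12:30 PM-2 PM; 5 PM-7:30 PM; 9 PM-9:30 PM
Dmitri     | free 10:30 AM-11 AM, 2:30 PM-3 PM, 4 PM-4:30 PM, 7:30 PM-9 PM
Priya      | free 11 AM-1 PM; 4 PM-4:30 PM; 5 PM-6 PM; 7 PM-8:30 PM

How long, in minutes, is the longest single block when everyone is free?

Idris free: 11:00-18:30, 20:00-20:30, 21:00-22:00 (invert busy blocks within the working day).
Omar free: 10:00-12:00, 15:30-19:30.
Elena free: 09:00-09:30, 12:30-14:00, 17:00-19:30, 21:00-21:30.
Dmitri free: 10:30-11:00, 14:30-15:00, 16:00-16:30, 19:30-21:00.
Priya free: 11:00-13:00, 16:00-16:30, 17:00-18:00, 19:00-20:30.
Idris ∩ Omar: 11:00-12:00, 15:30-18:30.
Idris ∩ Omar ∩ Elena: 17:00-18:30.
Idris ∩ Omar ∩ Elena ∩ Dmitri: ∅.
Idris ∩ Omar ∩ Elena ∩ Dmitri ∩ Priya: ∅.
There is no time when everyone is free.
No common window exists, so the longest block is 0 minutes.

0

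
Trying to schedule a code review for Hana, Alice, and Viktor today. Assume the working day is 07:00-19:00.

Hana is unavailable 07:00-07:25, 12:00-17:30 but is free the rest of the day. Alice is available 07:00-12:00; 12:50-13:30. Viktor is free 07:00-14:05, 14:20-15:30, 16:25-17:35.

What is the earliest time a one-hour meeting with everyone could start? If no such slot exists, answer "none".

07:25

Hana free: 07:25-12:00, 17:30-19:00 (invert busy blocks within the working day).
Alice free: 07:00-12:00, 12:50-13:30.
Viktor free: 07:00-14:05, 14:20-15:30, 16:25-17:35.
Hana ∩ Alice: 07:25-12:00.
Hana ∩ Alice ∩ Viktor: 07:25-12:00.
The first common window of at least 60 minutes is 07:25-12:00, so the earliest start is 07:25.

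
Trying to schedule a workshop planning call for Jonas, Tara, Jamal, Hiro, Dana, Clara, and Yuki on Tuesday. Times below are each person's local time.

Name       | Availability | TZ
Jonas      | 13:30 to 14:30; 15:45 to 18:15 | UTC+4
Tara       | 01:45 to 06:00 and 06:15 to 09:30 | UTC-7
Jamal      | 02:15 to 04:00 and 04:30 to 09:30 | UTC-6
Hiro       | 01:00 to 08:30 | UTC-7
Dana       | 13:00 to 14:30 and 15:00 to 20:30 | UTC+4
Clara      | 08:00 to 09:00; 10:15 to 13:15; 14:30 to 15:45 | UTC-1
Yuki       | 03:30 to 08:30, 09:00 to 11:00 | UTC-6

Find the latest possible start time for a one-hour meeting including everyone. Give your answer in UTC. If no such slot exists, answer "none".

13:15

Jonas in UTC: 09:30-10:30, 11:45-14:15 (subtract 4h to convert from UTC+4).
Tara in UTC: 08:45-13:00, 13:15-16:30 (add 7h to convert from UTC-7).
Jamal in UTC: 08:15-10:00, 10:30-15:30 (add 6h to convert from UTC-6).
Hiro in UTC: 08:00-15:30 (add 7h to convert from UTC-7).
Dana in UTC: 09:00-10:30, 11:00-16:30 (subtract 4h to convert from UTC+4).
Clara in UTC: 09:00-10:00, 11:15-14:15, 15:30-16:45 (add 1h to convert from UTC-1).
Yuki in UTC: 09:30-14:30, 15:00-17:00 (add 6h to convert from UTC-6).
Jonas ∩ Tara: 09:30-10:30, 11:45-13:00, 13:15-14:15.
Jonas ∩ Tara ∩ Jamal: 09:30-10:00, 11:45-13:00, 13:15-14:15.
Jonas ∩ Tara ∩ Jamal ∩ Hiro: 09:30-10:00, 11:45-13:00, 13:15-14:15.
Jonas ∩ Tara ∩ Jamal ∩ Hiro ∩ Dana: 09:30-10:00, 11:45-13:00, 13:15-14:15.
Jonas ∩ Tara ∩ Jamal ∩ Hiro ∩ Dana ∩ Clara: 09:30-10:00, 11:45-13:00, 13:15-14:15.
Jonas ∩ Tara ∩ Jamal ∩ Hiro ∩ Dana ∩ Clara ∩ Yuki: 09:30-10:00, 11:45-13:00, 13:15-14:15.
The last common window of at least 60 minutes is 13:15-14:15; a 60-minute meeting can start as late as 13:15 and still end by 14:15.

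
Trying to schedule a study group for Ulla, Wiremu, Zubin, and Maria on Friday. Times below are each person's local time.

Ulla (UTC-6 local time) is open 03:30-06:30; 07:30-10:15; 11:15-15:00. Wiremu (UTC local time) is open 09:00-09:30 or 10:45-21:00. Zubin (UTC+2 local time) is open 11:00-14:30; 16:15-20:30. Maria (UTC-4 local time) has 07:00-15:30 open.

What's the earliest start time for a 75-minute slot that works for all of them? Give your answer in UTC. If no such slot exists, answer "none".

11:00

Ulla in UTC: 09:30-12:30, 13:30-16:15, 17:15-21:00 (add 6h to convert from UTC-6).
Wiremu in UTC: 09:00-09:30, 10:45-21:00.
Zubin in UTC: 09:00-12:30, 14:15-18:30 (subtract 2h to convert from UTC+2).
Maria in UTC: 11:00-19:30 (add 4h to convert from UTC-4).
Ulla ∩ Wiremu: 10:45-12:30, 13:30-16:15, 17:15-21:00.
Ulla ∩ Wiremu ∩ Zubin: 10:45-12:30, 14:15-16:15, 17:15-18:30.
Ulla ∩ Wiremu ∩ Zubin ∩ Maria: 11:00-12:30, 14:15-16:15, 17:15-18:30.
Those are the intersection windows.
The first common window of at least 75 minutes is 11:00-12:30, so the earliest start is 11:00.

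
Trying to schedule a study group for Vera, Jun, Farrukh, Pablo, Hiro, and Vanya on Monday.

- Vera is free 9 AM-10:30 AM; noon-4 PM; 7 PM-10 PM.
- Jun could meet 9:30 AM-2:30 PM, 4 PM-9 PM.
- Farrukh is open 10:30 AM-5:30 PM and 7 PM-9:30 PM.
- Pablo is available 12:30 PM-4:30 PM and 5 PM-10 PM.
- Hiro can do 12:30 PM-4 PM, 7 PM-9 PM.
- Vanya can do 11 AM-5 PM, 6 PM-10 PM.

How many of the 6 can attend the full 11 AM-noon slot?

Jun, Farrukh, and Vanya can make the full 11:00-12:00 slot — that's 3.

3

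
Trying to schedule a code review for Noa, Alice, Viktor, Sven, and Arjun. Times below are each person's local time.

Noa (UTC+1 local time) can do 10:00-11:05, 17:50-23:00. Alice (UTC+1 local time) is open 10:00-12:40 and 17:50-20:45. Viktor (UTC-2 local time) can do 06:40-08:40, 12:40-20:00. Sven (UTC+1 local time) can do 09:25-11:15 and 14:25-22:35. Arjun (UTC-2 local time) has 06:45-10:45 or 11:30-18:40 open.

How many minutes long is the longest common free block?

175

Noa in UTC: 09:00-10:05, 16:50-22:00 (subtract 1h to convert from UTC+1).
Alice in UTC: 09:00-11:40, 16:50-19:45 (subtract 1h to convert from UTC+1).
Viktor in UTC: 08:40-10:40, 14:40-22:00 (add 2h to convert from UTC-2).
Sven in UTC: 08:25-10:15, 13:25-21:35 (subtract 1h to convert from UTC+1).
Arjun in UTC: 08:45-12:45, 13:30-20:40 (add 2h to convert from UTC-2).
Noa ∩ Alice: 09:00-10:05, 16:50-19:45.
Noa ∩ Alice ∩ Viktor: 09:00-10:05, 16:50-19:45.
Noa ∩ Alice ∩ Viktor ∩ Sven: 09:00-10:05, 16:50-19:45.
Noa ∩ Alice ∩ Viktor ∩ Sven ∩ Arjun: 09:00-10:05, 16:50-19:45.
The longest is 16:50-19:45 at 175 minutes.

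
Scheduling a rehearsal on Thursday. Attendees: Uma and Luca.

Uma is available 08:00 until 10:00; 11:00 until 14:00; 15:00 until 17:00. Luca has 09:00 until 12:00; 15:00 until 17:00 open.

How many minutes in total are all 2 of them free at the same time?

240

Uma ∩ Luca: 09:00-10:00, 11:00-12:00, 15:00-17:00.
Summing the common windows: 60 + 60 + 120 = 240 minutes.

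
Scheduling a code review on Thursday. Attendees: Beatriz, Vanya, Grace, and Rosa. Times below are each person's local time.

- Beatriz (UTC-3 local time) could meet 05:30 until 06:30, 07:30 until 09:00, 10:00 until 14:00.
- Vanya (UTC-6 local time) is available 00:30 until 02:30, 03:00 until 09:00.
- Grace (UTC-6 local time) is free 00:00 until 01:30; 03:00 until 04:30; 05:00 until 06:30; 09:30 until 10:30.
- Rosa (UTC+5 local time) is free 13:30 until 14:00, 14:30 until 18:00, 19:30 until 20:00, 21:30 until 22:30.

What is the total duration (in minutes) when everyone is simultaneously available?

60

Beatriz in UTC: 08:30-09:30, 10:30-12:00, 13:00-17:00 (add 3h to convert from UTC-3).
Vanya in UTC: 06:30-08:30, 09:00-15:00 (add 6h to convert from UTC-6).
Grace in UTC: 06:00-07:30, 09:00-10:30, 11:00-12:30, 15:30-16:30 (add 6h to convert from UTC-6).
Rosa in UTC: 08:30-09:00, 09:30-13:00, 14:30-15:00, 16:30-17:30 (subtract 5h to convert from UTC+5).
Beatriz ∩ Vanya: 09:00-09:30, 10:30-12:00, 13:00-15:00.
Beatriz ∩ Vanya ∩ Grace: 09:00-09:30, 11:00-12:00.
Beatriz ∩ Vanya ∩ Grace ∩ Rosa: 11:00-12:00.
That's a single block of 60 minutes.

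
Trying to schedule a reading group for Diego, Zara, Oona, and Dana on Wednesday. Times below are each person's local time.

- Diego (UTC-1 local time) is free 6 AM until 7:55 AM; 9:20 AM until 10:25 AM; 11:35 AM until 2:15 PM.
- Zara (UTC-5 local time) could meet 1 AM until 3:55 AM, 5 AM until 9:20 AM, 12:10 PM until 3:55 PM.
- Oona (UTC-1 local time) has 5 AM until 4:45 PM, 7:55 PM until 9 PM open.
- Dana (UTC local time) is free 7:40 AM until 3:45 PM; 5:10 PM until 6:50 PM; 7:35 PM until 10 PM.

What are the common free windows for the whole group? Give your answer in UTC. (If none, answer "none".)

Diego in UTC: 07:00-08:55, 10:20-11:25, 12:35-15:15 (add 1h to convert from UTC-1).
Zara in UTC: 06:00-08:55, 10:00-14:20, 17:10-20:55 (add 5h to convert from UTC-5).
Oona in UTC: 06:00-17:45, 20:55-22:00 (add 1h to convert from UTC-1).
Dana in UTC: 07:40-15:45, 17:10-18:50, 19:35-22:00.
Diego ∩ Zara: 07:00-08:55, 10:20-11:25, 12:35-14:20.
Diego ∩ Zara ∩ Oona: 07:00-08:55, 10:20-11:25, 12:35-14:20.
Diego ∩ Zara ∩ Oona ∩ Dana: 07:40-08:55, 10:20-11:25, 12:35-14:20.

07:40-08:55, 10:20-11:25, 12:35-14:20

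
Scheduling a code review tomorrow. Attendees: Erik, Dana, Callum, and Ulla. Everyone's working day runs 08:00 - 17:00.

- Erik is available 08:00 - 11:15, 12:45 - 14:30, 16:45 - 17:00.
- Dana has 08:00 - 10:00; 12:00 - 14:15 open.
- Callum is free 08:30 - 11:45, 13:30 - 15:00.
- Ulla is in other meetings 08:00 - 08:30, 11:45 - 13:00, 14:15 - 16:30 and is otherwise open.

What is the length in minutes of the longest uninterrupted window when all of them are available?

Erik free: 08:00-11:15, 12:45-14:30, 16:45-17:00.
Dana free: 08:00-10:00, 12:00-14:15.
Callum free: 08:30-11:45, 13:30-15:00.
Ulla free: 08:30-11:45, 13:00-14:15, 16:30-17:00 (invert busy blocks within the working day).
Erik ∩ Dana: 08:00-10:00, 12:45-14:15.
Erik ∩ Dana ∩ Callum: 08:30-10:00, 13:30-14:15.
Erik ∩ Dana ∩ Callum ∩ Ulla: 08:30-10:00, 13:30-14:15.
The longest is 08:30-10:00 at 90 minutes.

90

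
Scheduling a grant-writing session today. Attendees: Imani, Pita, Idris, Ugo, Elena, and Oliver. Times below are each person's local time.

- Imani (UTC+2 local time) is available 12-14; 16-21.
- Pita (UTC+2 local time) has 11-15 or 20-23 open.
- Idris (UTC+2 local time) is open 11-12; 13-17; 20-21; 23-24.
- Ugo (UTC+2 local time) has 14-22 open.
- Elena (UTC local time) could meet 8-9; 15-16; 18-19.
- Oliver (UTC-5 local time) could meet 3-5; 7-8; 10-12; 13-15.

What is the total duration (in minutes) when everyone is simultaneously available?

Imani in UTC: 10:00-12:00, 14:00-19:00 (subtract 2h to convert from UTC+2).
Pita in UTC: 09:00-13:00, 18:00-21:00 (subtract 2h to convert from UTC+2).
Idris in UTC: 09:00-10:00, 11:00-15:00, 18:00-19:00, 21:00-22:00 (subtract 2h to convert from UTC+2).
Ugo in UTC: 12:00-20:00 (subtract 2h to convert from UTC+2).
Elena in UTC: 08:00-09:00, 15:00-16:00, 18:00-19:00.
Oliver in UTC: 08:00-10:00, 12:00-13:00, 15:00-17:00, 18:00-20:00 (add 5h to convert from UTC-5).
Imani ∩ Pita: 10:00-12:00, 18:00-19:00.
Imani ∩ Pita ∩ Idris: 11:00-12:00, 18:00-19:00.
Imani ∩ Pita ∩ Idris ∩ Ugo: 18:00-19:00.
Imani ∩ Pita ∩ Idris ∩ Ugo ∩ Elena: 18:00-19:00.
Imani ∩ Pita ∩ Idris ∩ Ugo ∩ Elena ∩ Oliver: 18:00-19:00.
That's a single block of 60 minutes.

60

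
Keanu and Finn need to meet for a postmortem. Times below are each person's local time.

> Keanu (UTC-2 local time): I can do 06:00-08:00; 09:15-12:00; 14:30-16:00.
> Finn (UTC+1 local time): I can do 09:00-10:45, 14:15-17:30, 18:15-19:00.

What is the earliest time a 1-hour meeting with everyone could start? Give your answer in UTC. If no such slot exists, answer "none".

08:00

Keanu in UTC: 08:00-10:00, 11:15-14:00, 16:30-18:00 (add 2h to convert from UTC-2).
Finn in UTC: 08:00-09:45, 13:15-16:30, 17:15-18:00 (subtract 1h to convert from UTC+1).
Keanu ∩ Finn: 08:00-09:45, 13:15-14:00, 17:15-18:00.
The first common window of at least 60 minutes is 08:00-09:45, so the earliest start is 08:00.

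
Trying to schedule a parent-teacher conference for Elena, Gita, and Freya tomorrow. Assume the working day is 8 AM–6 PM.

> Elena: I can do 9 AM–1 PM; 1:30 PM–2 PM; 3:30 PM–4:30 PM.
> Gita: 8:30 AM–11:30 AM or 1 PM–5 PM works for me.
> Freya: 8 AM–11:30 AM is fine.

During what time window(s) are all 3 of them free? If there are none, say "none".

09:00-11:30

Elena ∩ Gita: 09:00-11:30, 13:30-14:00, 15:30-16:30.
Elena ∩ Gita ∩ Freya: 09:00-11:30.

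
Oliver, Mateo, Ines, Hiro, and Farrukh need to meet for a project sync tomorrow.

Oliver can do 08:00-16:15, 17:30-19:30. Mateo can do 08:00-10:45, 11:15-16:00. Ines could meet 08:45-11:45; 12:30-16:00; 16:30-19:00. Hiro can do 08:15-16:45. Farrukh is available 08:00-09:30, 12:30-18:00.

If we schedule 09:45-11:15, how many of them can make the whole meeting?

Oliver, Ines, and Hiro can make the full 09:45-11:15 slot — that's 3.

3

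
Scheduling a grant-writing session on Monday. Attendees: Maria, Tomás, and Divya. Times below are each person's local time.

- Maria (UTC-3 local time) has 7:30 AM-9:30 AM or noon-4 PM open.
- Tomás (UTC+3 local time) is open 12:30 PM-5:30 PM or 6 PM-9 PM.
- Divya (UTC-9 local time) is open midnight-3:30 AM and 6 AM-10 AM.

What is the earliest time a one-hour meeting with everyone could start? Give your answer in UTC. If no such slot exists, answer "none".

Maria in UTC: 10:30-12:30, 15:00-19:00 (add 3h to convert from UTC-3).
Tomás in UTC: 09:30-14:30, 15:00-18:00 (subtract 3h to convert from UTC+3).
Divya in UTC: 09:00-12:30, 15:00-19:00 (add 9h to convert from UTC-9).
Maria ∩ Tomás: 10:30-12:30, 15:00-18:00.
Maria ∩ Tomás ∩ Divya: 10:30-12:30, 15:00-18:00.
The first common window of at least 60 minutes is 10:30-12:30, so the earliest start is 10:30.

10:30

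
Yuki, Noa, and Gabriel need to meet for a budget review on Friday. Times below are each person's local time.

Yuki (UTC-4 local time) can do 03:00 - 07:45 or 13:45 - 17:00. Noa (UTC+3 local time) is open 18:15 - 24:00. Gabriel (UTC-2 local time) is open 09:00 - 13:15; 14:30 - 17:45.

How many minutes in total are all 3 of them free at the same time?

Yuki in UTC: 07:00-11:45, 17:45-21:00 (add 4h to convert from UTC-4).
Noa in UTC: 15:15-21:00 (subtract 3h to convert from UTC+3).
Gabriel in UTC: 11:00-15:15, 16:30-19:45 (add 2h to convert from UTC-2).
Yuki ∩ Noa: 17:45-21:00.
Yuki ∩ Noa ∩ Gabriel: 17:45-19:45.
That's a single block of 120 minutes.

120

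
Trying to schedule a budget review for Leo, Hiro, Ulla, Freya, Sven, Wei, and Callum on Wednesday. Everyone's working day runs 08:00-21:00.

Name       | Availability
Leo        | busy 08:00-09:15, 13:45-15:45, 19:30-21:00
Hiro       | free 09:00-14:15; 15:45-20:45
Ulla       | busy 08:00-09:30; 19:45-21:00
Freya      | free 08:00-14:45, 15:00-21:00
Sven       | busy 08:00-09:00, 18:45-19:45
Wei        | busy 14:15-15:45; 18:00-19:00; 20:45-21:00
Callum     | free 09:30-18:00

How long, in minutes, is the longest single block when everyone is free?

255

Leo free: 09:15-13:45, 15:45-19:30 (invert busy blocks within the working day).
Hiro free: 09:00-14:15, 15:45-20:45.
Ulla free: 09:30-19:45 (invert busy blocks within the working day).
Freya free: 08:00-14:45, 15:00-21:00.
Sven free: 09:00-18:45, 19:45-21:00 (invert busy blocks within the working day).
Wei free: 08:00-14:15, 15:45-18:00, 19:00-20:45 (invert busy blocks within the working day).
Callum free: 09:30-18:00.
Leo ∩ Hiro: 09:15-13:45, 15:45-19:30.
Leo ∩ Hiro ∩ Ulla: 09:30-13:45, 15:45-19:30.
Leo ∩ Hiro ∩ Ulla ∩ Freya: 09:30-13:45, 15:45-19:30.
Leo ∩ Hiro ∩ Ulla ∩ Freya ∩ Sven: 09:30-13:45, 15:45-18:45.
Leo ∩ Hiro ∩ Ulla ∩ Freya ∩ Sven ∩ Wei: 09:30-13:45, 15:45-18:00.
Leo ∩ Hiro ∩ Ulla ∩ Freya ∩ Sven ∩ Wei ∩ Callum: 09:30-13:45, 15:45-18:00.
The longest is 09:30-13:45 at 255 minutes.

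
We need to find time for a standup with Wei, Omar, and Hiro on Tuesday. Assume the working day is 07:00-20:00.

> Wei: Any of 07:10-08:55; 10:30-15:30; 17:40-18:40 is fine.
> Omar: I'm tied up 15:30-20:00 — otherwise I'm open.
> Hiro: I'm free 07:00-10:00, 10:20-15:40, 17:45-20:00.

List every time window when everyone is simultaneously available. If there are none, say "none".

07:10-08:55, 10:30-15:30

Wei free: 07:10-08:55, 10:30-15:30, 17:40-18:40.
Omar free: 07:00-15:30 (invert busy blocks within the working day).
Hiro free: 07:00-10:00, 10:20-15:40, 17:45-20:00.
Wei ∩ Omar: 07:10-08:55, 10:30-15:30.
Wei ∩ Omar ∩ Hiro: 07:10-08:55, 10:30-15:30.
So the common availability across everyone is 07:10-08:55, 10:30-15:30.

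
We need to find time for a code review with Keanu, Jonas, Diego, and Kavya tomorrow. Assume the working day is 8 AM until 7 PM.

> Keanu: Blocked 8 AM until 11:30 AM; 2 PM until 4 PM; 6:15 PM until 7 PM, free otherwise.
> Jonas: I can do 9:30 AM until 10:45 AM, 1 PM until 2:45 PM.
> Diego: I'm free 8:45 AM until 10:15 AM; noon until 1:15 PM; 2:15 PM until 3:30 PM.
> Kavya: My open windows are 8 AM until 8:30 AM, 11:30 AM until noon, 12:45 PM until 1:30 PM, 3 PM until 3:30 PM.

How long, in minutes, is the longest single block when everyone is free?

15

Keanu free: 11:30-14:00, 16:00-18:15 (invert busy blocks within the working day).
Jonas free: 09:30-10:45, 13:00-14:45.
Diego free: 08:45-10:15, 12:00-13:15, 14:15-15:30.
Kavya free: 08:00-08:30, 11:30-12:00, 12:45-13:30, 15:00-15:30.
Keanu ∩ Jonas: 13:00-14:00.
Keanu ∩ Jonas ∩ Diego: 13:00-13:15.
Keanu ∩ Jonas ∩ Diego ∩ Kavya: 13:00-13:15.
The longest is 13:00-13:15 at 15 minutes.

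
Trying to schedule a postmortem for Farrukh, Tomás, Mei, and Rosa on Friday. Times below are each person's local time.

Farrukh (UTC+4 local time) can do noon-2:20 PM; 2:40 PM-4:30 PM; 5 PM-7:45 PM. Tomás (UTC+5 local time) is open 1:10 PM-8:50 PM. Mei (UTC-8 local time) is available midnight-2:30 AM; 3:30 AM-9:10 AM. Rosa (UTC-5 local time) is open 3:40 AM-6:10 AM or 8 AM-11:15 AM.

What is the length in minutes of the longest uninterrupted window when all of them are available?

Farrukh in UTC: 08:00-10:20, 10:40-12:30, 13:00-15:45 (subtract 4h to convert from UTC+4).
Tomás in UTC: 08:10-15:50 (subtract 5h to convert from UTC+5).
Mei in UTC: 08:00-10:30, 11:30-17:10 (add 8h to convert from UTC-8).
Rosa in UTC: 08:40-11:10, 13:00-16:15 (add 5h to convert from UTC-5).
Farrukh ∩ Tomás: 08:10-10:20, 10:40-12:30, 13:00-15:45.
Farrukh ∩ Tomás ∩ Mei: 08:10-10:20, 11:30-12:30, 13:00-15:45.
Farrukh ∩ Tomás ∩ Mei ∩ Rosa: 08:40-10:20, 13:00-15:45.
Those are the intersection windows.
The longest is 13:00-15:45 at 165 minutes.

165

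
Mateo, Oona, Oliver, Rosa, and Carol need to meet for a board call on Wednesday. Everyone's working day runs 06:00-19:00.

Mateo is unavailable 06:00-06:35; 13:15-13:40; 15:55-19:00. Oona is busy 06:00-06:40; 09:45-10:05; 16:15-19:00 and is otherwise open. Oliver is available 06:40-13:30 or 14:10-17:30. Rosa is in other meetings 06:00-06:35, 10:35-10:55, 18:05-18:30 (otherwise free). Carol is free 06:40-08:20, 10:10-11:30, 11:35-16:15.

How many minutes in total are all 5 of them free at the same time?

365

Mateo free: 06:35-13:15, 13:40-15:55 (invert busy blocks within the working day).
Oona free: 06:40-09:45, 10:05-16:15 (invert busy blocks within the working day).
Oliver free: 06:40-13:30, 14:10-17:30.
Rosa free: 06:35-10:35, 10:55-18:05, 18:30-19:00 (invert busy blocks within the working day).
Carol free: 06:40-08:20, 10:10-11:30, 11:35-16:15.
Mateo ∩ Oona: 06:40-09:45, 10:05-13:15, 13:40-15:55.
Mateo ∩ Oona ∩ Oliver: 06:40-09:45, 10:05-13:15, 14:10-15:55.
Mateo ∩ Oona ∩ Oliver ∩ Rosa: 06:40-09:45, 10:05-10:35, 10:55-13:15, 14:10-15:55.
Mateo ∩ Oona ∩ Oliver ∩ Rosa ∩ Carol: 06:40-08:20, 10:10-10:35, 10:55-11:30, 11:35-13:15, 14:10-15:55.
So the common availability across everyone is 06:40-08:20, 10:10-10:35, 10:55-11:30, 11:35-13:15, 14:10-15:55.
Summing the common windows: 100 + 25 + 35 + 100 + 105 = 365 minutes.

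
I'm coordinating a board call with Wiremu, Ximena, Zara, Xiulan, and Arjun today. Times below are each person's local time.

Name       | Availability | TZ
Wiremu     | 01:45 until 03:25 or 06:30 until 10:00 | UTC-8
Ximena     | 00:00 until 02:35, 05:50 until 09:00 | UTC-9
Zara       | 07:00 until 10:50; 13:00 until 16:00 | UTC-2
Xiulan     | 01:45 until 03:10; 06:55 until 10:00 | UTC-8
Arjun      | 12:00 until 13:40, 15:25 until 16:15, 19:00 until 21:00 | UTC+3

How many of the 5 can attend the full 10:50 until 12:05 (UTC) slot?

1

Wiremu in UTC: 09:45-11:25, 14:30-18:00 (add 8h to convert from UTC-8).
Ximena in UTC: 09:00-11:35, 14:50-18:00 (add 9h to convert from UTC-9).
Zara in UTC: 09:00-12:50, 15:00-18:00 (add 2h to convert from UTC-2).
Xiulan in UTC: 09:45-11:10, 14:55-18:00 (add 8h to convert from UTC-8).
Arjun in UTC: 09:00-10:40, 12:25-13:15, 16:00-18:00 (subtract 3h to convert from UTC+3).
Zara can make the full 10:50-12:05 slot — that's 1.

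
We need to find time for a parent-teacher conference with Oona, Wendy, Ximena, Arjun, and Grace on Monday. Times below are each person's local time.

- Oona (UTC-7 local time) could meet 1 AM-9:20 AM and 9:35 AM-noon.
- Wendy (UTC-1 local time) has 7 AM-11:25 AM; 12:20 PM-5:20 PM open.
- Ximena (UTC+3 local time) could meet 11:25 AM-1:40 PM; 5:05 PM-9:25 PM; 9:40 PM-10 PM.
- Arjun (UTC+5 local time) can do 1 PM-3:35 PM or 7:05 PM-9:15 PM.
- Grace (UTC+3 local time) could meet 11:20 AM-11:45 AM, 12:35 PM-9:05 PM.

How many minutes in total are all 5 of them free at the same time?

Oona in UTC: 08:00-16:20, 16:35-19:00 (add 7h to convert from UTC-7).
Wendy in UTC: 08:00-12:25, 13:20-18:20 (add 1h to convert from UTC-1).
Ximena in UTC: 08:25-10:40, 14:05-18:25, 18:40-19:00 (subtract 3h to convert from UTC+3).
Arjun in UTC: 08:00-10:35, 14:05-16:15 (subtract 5h to convert from UTC+5).
Grace in UTC: 08:20-08:45, 09:35-18:05 (subtract 3h to convert from UTC+3).
Oona ∩ Wendy: 08:00-12:25, 13:20-16:20, 16:35-18:20.
Oona ∩ Wendy ∩ Ximena: 08:25-10:40, 14:05-16:20, 16:35-18:20.
Oona ∩ Wendy ∩ Ximena ∩ Arjun: 08:25-10:35, 14:05-16:15.
Oona ∩ Wendy ∩ Ximena ∩ Arjun ∩ Grace: 08:25-08:45, 09:35-10:35, 14:05-16:15.
Summing the common windows: 20 + 60 + 130 = 210 minutes.

210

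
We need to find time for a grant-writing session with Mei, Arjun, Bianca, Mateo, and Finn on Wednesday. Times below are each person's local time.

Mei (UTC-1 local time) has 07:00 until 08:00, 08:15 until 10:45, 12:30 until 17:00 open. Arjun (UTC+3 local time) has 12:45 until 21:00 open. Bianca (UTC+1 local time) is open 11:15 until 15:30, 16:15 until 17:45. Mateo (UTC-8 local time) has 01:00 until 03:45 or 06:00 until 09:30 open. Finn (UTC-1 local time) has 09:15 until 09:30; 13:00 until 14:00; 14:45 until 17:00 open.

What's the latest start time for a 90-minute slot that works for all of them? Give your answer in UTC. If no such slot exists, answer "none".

Mei in UTC: 08:00-09:00, 09:15-11:45, 13:30-18:00 (add 1h to convert from UTC-1).
Arjun in UTC: 09:45-18:00 (subtract 3h to convert from UTC+3).
Bianca in UTC: 10:15-14:30, 15:15-16:45 (subtract 1h to convert from UTC+1).
Mateo in UTC: 09:00-11:45, 14:00-17:30 (add 8h to convert from UTC-8).
Finn in UTC: 10:15-10:30, 14:00-15:00, 15:45-18:00 (add 1h to convert from UTC-1).
Mei ∩ Arjun: 09:45-11:45, 13:30-18:00.
Mei ∩ Arjun ∩ Bianca: 10:15-11:45, 13:30-14:30, 15:15-16:45.
Mei ∩ Arjun ∩ Bianca ∩ Mateo: 10:15-11:45, 14:00-14:30, 15:15-16:45.
Mei ∩ Arjun ∩ Bianca ∩ Mateo ∩ Finn: 10:15-10:30, 14:00-14:30, 15:45-16:45.
So the common availability across everyone is 10:15-10:30, 14:00-14:30, 15:45-16:45.
No common window is at least 90 minutes long.

none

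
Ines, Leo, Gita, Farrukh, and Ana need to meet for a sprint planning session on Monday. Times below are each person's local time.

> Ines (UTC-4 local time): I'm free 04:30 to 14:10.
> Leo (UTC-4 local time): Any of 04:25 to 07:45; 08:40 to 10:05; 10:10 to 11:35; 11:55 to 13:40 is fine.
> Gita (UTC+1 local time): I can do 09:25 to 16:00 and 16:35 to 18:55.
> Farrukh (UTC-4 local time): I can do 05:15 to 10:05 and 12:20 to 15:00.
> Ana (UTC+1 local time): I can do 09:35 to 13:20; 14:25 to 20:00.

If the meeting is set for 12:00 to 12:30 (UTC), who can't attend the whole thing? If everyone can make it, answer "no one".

Ines in UTC: 08:30-18:10 (add 4h to convert from UTC-4).
Leo in UTC: 08:25-11:45, 12:40-14:05, 14:10-15:35, 15:55-17:40 (add 4h to convert from UTC-4).
Gita in UTC: 08:25-15:00, 15:35-17:55 (subtract 1h to convert from UTC+1).
Farrukh in UTC: 09:15-14:05, 16:20-19:00 (add 4h to convert from UTC-4).
Ana in UTC: 08:35-12:20, 13:25-19:00 (subtract 1h to convert from UTC+1).
Ines: free for 12:00-12:30. Leo: not fully free for 12:00-12:30. Gita: free for 12:00-12:30. Farrukh: free for 12:00-12:30. Ana: not fully free for 12:00-12:30.

Ana, Leo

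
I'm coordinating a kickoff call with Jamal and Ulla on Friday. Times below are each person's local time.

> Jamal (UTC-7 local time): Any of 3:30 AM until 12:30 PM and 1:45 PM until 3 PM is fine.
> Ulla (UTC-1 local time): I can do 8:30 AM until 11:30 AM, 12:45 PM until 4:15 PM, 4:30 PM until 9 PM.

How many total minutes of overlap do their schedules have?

Jamal in UTC: 10:30-19:30, 20:45-22:00 (add 7h to convert from UTC-7).
Ulla in UTC: 09:30-12:30, 13:45-17:15, 17:30-22:00 (add 1h to convert from UTC-1).
Jamal ∩ Ulla: 10:30-12:30, 13:45-17:15, 17:30-19:30, 20:45-22:00.
Summing the common windows: 120 + 210 + 120 + 75 = 525 minutes.

525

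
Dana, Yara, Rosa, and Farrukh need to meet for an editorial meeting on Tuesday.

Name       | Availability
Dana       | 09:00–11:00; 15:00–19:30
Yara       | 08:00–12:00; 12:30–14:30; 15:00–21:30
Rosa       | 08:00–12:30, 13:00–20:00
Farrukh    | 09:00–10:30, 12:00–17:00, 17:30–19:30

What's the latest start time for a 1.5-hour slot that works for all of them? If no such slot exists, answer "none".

Dana ∩ Yara: 09:00-11:00, 15:00-19:30.
Dana ∩ Yara ∩ Rosa: 09:00-11:00, 15:00-19:30.
Dana ∩ Yara ∩ Rosa ∩ Farrukh: 09:00-10:30, 15:00-17:00, 17:30-19:30.
Those are the intersection windows.
The last common window of at least 90 minutes is 17:30-19:30; a 90-minute meeting can start as late as 18:00 and still end by 19:30.

18:00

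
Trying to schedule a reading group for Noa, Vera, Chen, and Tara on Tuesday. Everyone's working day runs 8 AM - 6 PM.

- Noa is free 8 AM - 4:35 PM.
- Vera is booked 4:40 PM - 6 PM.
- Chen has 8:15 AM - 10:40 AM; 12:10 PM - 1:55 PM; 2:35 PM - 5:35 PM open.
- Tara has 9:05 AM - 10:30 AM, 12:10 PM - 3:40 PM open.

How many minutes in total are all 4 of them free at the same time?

255

Noa free: 08:00-16:35.
Vera free: 08:00-16:40 (invert busy blocks within the working day).
Chen free: 08:15-10:40, 12:10-13:55, 14:35-17:35.
Tara free: 09:05-10:30, 12:10-15:40.
Noa ∩ Vera: 08:00-16:35.
Noa ∩ Vera ∩ Chen: 08:15-10:40, 12:10-13:55, 14:35-16:35.
Noa ∩ Vera ∩ Chen ∩ Tara: 09:05-10:30, 12:10-13:55, 14:35-15:40.
Summing the common windows: 85 + 105 + 65 = 255 minutes.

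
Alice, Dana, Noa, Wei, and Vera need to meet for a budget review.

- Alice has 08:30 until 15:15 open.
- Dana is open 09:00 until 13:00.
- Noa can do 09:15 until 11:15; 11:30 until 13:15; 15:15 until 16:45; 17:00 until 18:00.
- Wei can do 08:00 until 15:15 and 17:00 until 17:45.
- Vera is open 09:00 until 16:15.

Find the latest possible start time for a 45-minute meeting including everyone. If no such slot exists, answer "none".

Alice ∩ Dana: 09:00-13:00.
Alice ∩ Dana ∩ Noa: 09:15-11:15, 11:30-13:00.
Alice ∩ Dana ∩ Noa ∩ Wei: 09:15-11:15, 11:30-13:00.
Alice ∩ Dana ∩ Noa ∩ Wei ∩ Vera: 09:15-11:15, 11:30-13:00.
The last common window of at least 45 minutes is 11:30-13:00; a 45-minute meeting can start as late as 12:15 and still end by 13:00.

12:15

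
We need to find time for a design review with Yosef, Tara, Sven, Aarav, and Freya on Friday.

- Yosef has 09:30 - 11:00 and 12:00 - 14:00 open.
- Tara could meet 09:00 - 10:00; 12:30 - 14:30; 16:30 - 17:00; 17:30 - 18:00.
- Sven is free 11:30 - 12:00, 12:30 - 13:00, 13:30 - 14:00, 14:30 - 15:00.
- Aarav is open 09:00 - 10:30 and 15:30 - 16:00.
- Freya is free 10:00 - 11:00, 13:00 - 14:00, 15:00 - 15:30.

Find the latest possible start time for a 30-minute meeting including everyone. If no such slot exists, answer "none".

none

Yosef ∩ Tara: 09:30-10:00, 12:30-14:00.
Yosef ∩ Tara ∩ Sven: 12:30-13:00, 13:30-14:00.
Yosef ∩ Tara ∩ Sven ∩ Aarav: ∅.
Yosef ∩ Tara ∩ Sven ∩ Aarav ∩ Freya: ∅.
There is no time when everyone is free.
No common window is at least 30 minutes long.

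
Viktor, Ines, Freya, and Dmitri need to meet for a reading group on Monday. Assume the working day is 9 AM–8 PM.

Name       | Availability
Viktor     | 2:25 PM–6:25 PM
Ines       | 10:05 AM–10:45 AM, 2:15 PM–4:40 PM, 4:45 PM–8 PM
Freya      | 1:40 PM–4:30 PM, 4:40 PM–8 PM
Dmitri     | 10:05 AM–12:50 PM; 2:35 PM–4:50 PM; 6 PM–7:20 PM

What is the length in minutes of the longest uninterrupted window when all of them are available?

115

Viktor ∩ Ines: 14:25-16:40, 16:45-18:25.
Viktor ∩ Ines ∩ Freya: 14:25-16:30, 16:45-18:25.
Viktor ∩ Ines ∩ Freya ∩ Dmitri: 14:35-16:30, 16:45-16:50, 18:00-18:25.
So the common availability across everyone is 14:35-16:30, 16:45-16:50, 18:00-18:25.
The longest is 14:35-16:30 at 115 minutes.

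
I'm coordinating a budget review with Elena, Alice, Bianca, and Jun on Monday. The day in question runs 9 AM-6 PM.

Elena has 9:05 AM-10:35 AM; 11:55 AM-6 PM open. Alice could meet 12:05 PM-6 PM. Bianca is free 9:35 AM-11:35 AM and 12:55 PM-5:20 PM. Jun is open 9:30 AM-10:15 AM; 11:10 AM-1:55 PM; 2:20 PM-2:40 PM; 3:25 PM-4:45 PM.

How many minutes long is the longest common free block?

Elena ∩ Alice: 12:05-18:00.
Elena ∩ Alice ∩ Bianca: 12:55-17:20.
Elena ∩ Alice ∩ Bianca ∩ Jun: 12:55-13:55, 14:20-14:40, 15:25-16:45.
The longest is 15:25-16:45 at 80 minutes.

80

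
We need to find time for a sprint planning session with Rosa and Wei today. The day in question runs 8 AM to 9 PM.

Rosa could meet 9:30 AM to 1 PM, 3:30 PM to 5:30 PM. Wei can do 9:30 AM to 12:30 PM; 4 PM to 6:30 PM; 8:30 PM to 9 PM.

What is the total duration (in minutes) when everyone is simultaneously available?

Rosa ∩ Wei: 09:30-12:30, 16:00-17:30.
Those are the intersection windows.
Summing the common windows: 180 + 90 = 270 minutes.

270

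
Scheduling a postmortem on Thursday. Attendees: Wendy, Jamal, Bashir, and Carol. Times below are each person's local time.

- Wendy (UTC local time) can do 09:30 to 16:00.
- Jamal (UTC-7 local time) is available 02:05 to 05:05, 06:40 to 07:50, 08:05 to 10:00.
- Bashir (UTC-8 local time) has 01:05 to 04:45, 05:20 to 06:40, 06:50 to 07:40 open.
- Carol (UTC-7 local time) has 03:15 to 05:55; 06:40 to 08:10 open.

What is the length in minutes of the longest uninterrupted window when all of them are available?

110

Wendy in UTC: 09:30-16:00.
Jamal in UTC: 09:05-12:05, 13:40-14:50, 15:05-17:00 (add 7h to convert from UTC-7).
Bashir in UTC: 09:05-12:45, 13:20-14:40, 14:50-15:40 (add 8h to convert from UTC-8).
Carol in UTC: 10:15-12:55, 13:40-15:10 (add 7h to convert from UTC-7).
Wendy ∩ Jamal: 09:30-12:05, 13:40-14:50, 15:05-16:00.
Wendy ∩ Jamal ∩ Bashir: 09:30-12:05, 13:40-14:40, 15:05-15:40.
Wendy ∩ Jamal ∩ Bashir ∩ Carol: 10:15-12:05, 13:40-14:40, 15:05-15:10.
Those are the intersection windows.
The longest is 10:15-12:05 at 110 minutes.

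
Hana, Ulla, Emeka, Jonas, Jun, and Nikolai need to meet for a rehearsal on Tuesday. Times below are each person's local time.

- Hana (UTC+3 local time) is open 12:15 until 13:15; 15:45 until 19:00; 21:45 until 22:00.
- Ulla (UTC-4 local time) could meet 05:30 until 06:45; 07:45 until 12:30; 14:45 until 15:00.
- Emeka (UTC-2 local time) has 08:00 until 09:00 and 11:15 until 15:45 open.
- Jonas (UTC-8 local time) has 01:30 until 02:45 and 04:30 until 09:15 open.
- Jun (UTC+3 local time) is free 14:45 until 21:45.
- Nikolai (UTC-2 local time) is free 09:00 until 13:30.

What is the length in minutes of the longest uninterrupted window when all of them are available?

135

Hana in UTC: 09:15-10:15, 12:45-16:00, 18:45-19:00 (subtract 3h to convert from UTC+3).
Ulla in UTC: 09:30-10:45, 11:45-16:30, 18:45-19:00 (add 4h to convert from UTC-4).
Emeka in UTC: 10:00-11:00, 13:15-17:45 (add 2h to convert from UTC-2).
Jonas in UTC: 09:30-10:45, 12:30-17:15 (add 8h to convert from UTC-8).
Jun in UTC: 11:45-18:45 (subtract 3h to convert from UTC+3).
Nikolai in UTC: 11:00-15:30 (add 2h to convert from UTC-2).
Hana ∩ Ulla: 09:30-10:15, 12:45-16:00, 18:45-19:00.
Hana ∩ Ulla ∩ Emeka: 10:00-10:15, 13:15-16:00.
Hana ∩ Ulla ∩ Emeka ∩ Jonas: 10:00-10:15, 13:15-16:00.
Hana ∩ Ulla ∩ Emeka ∩ Jonas ∩ Jun: 13:15-16:00.
Hana ∩ Ulla ∩ Emeka ∩ Jonas ∩ Jun ∩ Nikolai: 13:15-15:30.
So the common availability across everyone is 13:15-15:30.
The longest is 13:15-15:30 at 135 minutes.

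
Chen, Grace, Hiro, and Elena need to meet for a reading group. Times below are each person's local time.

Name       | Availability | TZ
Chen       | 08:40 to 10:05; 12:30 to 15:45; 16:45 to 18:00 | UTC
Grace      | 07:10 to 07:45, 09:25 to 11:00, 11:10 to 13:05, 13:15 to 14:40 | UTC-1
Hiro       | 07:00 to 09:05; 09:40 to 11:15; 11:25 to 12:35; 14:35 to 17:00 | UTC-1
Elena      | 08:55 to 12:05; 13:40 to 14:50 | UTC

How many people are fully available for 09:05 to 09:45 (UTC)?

Chen in UTC: 08:40-10:05, 12:30-15:45, 16:45-18:00.
Grace in UTC: 08:10-08:45, 10:25-12:00, 12:10-14:05, 14:15-15:40 (add 1h to convert from UTC-1).
Hiro in UTC: 08:00-10:05, 10:40-12:15, 12:25-13:35, 15:35-18:00 (add 1h to convert from UTC-1).
Elena in UTC: 08:55-12:05, 13:40-14:50.
Chen, Hiro, and Elena can make the full 09:05-09:45 slot — that's 3.

3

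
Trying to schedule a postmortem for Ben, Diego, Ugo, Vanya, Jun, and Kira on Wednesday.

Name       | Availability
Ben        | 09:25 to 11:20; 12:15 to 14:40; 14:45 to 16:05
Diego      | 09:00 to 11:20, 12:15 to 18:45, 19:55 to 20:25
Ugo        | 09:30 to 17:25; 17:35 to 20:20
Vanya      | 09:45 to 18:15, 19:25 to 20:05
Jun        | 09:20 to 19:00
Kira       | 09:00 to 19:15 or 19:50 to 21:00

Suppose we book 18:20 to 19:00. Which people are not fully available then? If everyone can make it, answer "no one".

Ben: not fully free for 18:20-19:00. Diego: not fully free for 18:20-19:00. Ugo: free for 18:20-19:00. Vanya: not fully free for 18:20-19:00. Jun: free for 18:20-19:00. Kira: free for 18:20-19:00.

Ben, Diego, Vanya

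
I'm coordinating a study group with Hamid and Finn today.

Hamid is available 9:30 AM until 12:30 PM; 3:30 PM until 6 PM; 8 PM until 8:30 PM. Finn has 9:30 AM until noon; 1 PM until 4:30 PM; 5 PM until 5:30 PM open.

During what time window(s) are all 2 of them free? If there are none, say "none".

09:30-12:00, 15:30-16:30, 17:00-17:30

Hamid ∩ Finn: 09:30-12:00, 15:30-16:30, 17:00-17:30.
So the common availability across everyone is 09:30-12:00, 15:30-16:30, 17:00-17:30.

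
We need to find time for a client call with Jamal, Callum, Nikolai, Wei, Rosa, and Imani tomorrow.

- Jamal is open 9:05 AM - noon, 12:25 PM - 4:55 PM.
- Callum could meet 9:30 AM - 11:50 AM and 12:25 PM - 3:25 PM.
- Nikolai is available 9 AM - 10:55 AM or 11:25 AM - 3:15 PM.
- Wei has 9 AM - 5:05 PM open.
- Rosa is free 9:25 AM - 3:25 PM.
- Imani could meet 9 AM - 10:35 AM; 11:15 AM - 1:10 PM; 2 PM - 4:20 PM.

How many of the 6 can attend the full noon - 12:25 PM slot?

4

Nikolai, Wei, Rosa, and Imani can make the full 12:00-12:25 slot — that's 4.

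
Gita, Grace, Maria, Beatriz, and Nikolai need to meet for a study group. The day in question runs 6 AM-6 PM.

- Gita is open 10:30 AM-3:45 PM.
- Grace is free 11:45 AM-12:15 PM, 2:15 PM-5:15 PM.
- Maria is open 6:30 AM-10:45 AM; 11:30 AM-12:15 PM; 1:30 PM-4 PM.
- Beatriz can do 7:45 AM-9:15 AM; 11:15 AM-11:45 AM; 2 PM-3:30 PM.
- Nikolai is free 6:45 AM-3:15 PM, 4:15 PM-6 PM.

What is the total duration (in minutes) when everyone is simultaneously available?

Gita ∩ Grace: 11:45-12:15, 14:15-15:45.
Gita ∩ Grace ∩ Maria: 11:45-12:15, 14:15-15:45.
Gita ∩ Grace ∩ Maria ∩ Beatriz: 14:15-15:30.
Gita ∩ Grace ∩ Maria ∩ Beatriz ∩ Nikolai: 14:15-15:15.
That's a single block of 60 minutes.

60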